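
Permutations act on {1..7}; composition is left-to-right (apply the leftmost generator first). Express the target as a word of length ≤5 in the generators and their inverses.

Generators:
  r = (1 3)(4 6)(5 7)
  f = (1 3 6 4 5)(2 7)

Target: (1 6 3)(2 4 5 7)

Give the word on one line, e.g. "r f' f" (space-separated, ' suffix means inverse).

f r f' f' r

  after f: (1 3 6 4 5)(2 7)
  after r: (2 5 3 4 7)
  after f': (1 5)(2 4)(3 6)
  after f': (1 4 7 2 6)
  after r: (1 6 3)(2 4 5 7)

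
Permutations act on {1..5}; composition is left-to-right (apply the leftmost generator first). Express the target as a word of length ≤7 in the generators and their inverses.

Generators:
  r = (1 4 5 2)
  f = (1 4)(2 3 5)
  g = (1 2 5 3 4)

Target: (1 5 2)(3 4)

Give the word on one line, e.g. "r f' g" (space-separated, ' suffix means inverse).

r' g' r' f g'

  after r': (1 2 5 4)
  after g': (3 5)
  after r': (1 2 5 3 4)
  after f: (1 3)
  after g': (1 5 2)(3 4)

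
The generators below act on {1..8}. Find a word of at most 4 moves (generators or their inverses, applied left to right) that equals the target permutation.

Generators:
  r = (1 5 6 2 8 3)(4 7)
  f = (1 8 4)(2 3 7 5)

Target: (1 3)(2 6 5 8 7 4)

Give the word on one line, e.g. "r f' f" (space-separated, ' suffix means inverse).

  after f': (1 4 8)(2 5 7 3)
  after r: (1 7)(2 6)(3 8 5 4)
  after f': (1 3)(2 6 5 8 7 4)

f' r f'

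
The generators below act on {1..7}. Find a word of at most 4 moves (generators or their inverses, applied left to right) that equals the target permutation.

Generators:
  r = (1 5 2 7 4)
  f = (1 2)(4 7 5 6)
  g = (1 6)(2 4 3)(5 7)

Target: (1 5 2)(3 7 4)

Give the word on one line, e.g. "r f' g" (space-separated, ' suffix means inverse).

g f r' f

  after g: (1 6)(2 4 3)(5 7)
  after f: (1 4 3)(2 7 6)
  after r': (1 7 6 5)(3 4)
  after f: (1 5 2)(3 7 4)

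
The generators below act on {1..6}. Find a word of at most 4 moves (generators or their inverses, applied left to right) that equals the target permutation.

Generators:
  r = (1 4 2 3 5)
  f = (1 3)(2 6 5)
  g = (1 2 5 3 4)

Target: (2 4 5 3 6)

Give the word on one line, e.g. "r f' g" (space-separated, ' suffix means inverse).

f' r' f' r

  after f': (1 3)(2 5 6)
  after r': (1 2 3 5 6 4)
  after f': (1 5 2)(3 6 4)
  after r: (2 4 5 3 6)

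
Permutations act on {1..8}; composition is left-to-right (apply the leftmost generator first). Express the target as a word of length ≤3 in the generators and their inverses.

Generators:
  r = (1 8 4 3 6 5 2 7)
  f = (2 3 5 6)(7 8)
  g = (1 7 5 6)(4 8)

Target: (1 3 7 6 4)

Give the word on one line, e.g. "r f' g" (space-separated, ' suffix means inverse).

  after r': (1 7 2 5 6 3 4 8)
  after r': (1 2 6 4)(3 8 7 5)
  after f: (1 3 7 6 4)

r' r' f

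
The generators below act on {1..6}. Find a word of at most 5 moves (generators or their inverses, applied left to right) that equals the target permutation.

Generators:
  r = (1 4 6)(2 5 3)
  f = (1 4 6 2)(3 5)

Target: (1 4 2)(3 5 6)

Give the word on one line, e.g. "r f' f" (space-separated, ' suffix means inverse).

f r f'

  after f: (1 4 6 2)(3 5)
  after r: (1 6 5 2 4)
  after f': (1 4 2)(3 5 6)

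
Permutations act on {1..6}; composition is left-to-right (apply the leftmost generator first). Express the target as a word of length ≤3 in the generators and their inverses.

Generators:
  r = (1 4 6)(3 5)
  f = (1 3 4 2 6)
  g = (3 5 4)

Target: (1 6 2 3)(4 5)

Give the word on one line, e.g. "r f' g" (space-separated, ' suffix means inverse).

f' g

  after f': (1 6 2 4 3)
  after g: (1 6 2 3)(4 5)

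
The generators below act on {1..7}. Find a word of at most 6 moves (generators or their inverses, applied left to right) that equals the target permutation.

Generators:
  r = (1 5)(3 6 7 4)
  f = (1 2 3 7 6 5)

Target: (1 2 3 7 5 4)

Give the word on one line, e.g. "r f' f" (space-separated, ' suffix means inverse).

f' r r f f

  after f': (1 5 6 7 3 2)
  after r: (2 5 7 6 4 3)
  after r: (1 5 4 6 3 2)
  after f: (4 5)(6 7)
  after f: (1 2 3 7 5 4)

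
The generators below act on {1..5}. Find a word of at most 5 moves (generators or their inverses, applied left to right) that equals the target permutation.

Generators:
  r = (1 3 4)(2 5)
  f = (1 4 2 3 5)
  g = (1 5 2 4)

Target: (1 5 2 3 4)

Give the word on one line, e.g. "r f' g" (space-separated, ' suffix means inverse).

f g g

  after f: (1 4 2 3 5)
  after g: (2 3)
  after g: (1 5 2 3 4)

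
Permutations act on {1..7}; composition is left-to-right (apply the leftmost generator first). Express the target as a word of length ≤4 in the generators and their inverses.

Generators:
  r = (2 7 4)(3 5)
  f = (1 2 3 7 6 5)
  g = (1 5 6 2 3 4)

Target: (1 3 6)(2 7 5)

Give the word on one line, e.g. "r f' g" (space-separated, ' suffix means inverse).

  after f: (1 2 3 7 6 5)
  after f: (1 3 6)(2 7 5)

f f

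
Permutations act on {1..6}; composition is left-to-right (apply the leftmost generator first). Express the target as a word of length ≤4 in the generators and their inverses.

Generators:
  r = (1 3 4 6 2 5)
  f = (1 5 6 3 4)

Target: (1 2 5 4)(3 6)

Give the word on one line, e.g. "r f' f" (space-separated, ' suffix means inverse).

  after f': (1 4 3 6 5)
  after r: (1 6)(2 5 3)
  after f': (1 5 6 4 3 2)
  after r': (1 2 5 4)(3 6)

f' r f' r'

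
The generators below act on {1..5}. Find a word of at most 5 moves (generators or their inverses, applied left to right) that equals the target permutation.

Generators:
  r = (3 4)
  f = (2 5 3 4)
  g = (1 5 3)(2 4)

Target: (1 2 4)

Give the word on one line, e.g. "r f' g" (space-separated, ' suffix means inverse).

  after f': (2 4 3 5)
  after g': (1 3)(4 5)
  after r': (1 4 5 3)
  after g': (1 2 4)

f' g' r' g'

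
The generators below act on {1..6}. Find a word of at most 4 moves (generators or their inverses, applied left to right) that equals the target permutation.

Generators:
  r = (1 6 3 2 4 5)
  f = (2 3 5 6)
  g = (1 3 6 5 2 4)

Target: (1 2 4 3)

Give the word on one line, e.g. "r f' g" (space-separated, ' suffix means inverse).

  after r: (1 6 3 2 4 5)
  after g': (1 3 5 4 6)
  after r: (1 2 4 3)

r g' r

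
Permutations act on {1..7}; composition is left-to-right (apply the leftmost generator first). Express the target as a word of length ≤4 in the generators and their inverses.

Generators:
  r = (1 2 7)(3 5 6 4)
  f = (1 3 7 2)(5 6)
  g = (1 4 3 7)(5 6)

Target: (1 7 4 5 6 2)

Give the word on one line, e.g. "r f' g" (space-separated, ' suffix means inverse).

r' r' f r'

  after r': (1 7 2)(3 4 6 5)
  after r': (1 2 7)(3 6)(4 5)
  after f: (3 5 4 6 7)
  after r': (1 7 4 5 6 2)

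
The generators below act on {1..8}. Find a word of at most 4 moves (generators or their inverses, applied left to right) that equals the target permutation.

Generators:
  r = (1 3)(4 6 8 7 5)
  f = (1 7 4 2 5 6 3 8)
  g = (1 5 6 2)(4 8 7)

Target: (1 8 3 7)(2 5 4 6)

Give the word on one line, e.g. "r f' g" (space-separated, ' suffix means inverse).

r' f

  after r': (1 3)(4 5 7 8 6)
  after f: (1 8 3 7)(2 5 4 6)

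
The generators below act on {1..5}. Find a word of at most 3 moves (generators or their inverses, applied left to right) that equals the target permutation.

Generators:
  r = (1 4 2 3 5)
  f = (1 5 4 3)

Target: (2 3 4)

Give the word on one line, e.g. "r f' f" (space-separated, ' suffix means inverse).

  after f: (1 5 4 3)
  after r': (1 3 5)(2 4)
  after f: (2 3 4)

f r' f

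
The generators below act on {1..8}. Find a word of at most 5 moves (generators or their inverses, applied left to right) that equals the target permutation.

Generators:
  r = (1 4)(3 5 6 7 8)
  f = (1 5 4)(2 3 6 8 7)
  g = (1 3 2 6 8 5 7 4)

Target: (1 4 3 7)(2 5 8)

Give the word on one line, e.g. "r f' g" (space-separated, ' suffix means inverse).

  after f': (1 4 5)(2 7 8 6 3)
  after g: (2 4 7 5 3 6)
  after f: (1 5 6 3 8 7 4 2)
  after f: (1 4 3 7)(2 5 8)

f' g f f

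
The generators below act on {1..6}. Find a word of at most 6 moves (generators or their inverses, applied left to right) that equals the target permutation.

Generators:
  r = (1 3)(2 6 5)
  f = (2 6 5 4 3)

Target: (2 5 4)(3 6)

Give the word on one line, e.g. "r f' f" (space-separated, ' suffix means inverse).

r' f' r' f r

  after r': (1 3)(2 5 6)
  after f': (1 4 5 2 6 3)
  after r': (1 4 6)
  after f: (1 3 2 6)(4 5)
  after r: (2 5 4)(3 6)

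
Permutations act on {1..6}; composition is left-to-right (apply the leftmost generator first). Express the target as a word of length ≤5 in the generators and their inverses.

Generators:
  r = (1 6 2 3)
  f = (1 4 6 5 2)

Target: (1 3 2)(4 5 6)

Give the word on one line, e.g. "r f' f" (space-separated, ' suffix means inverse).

r f f r

  after r: (1 6 2 3)
  after f: (1 5 2 3 4 6)
  after f: (1 2 3 6 4 5)
  after r: (1 3 2)(4 5 6)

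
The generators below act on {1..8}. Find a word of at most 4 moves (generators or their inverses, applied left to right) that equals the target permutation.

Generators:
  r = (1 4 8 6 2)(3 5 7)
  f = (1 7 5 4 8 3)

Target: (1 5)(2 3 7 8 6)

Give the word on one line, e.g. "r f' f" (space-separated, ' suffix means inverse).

  after r: (1 4 8 6 2)(3 5 7)
  after f': (1 5)(2 3 7 8 6)

r f'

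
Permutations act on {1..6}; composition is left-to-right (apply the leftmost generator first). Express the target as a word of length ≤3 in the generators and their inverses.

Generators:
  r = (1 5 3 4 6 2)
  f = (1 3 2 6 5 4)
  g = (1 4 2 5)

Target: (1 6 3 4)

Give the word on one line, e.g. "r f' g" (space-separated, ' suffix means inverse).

r' r' g

  after r': (1 2 6 4 3 5)
  after r': (1 6 3)(2 4 5)
  after g: (1 6 3 4)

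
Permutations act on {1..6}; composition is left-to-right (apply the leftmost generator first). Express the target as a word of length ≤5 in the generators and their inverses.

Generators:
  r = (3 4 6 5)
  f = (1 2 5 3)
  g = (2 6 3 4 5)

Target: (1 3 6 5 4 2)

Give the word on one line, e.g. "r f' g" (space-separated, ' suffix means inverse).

r' r' f'

  after r': (3 5 6 4)
  after r': (3 6)(4 5)
  after f': (1 3 6 5 4 2)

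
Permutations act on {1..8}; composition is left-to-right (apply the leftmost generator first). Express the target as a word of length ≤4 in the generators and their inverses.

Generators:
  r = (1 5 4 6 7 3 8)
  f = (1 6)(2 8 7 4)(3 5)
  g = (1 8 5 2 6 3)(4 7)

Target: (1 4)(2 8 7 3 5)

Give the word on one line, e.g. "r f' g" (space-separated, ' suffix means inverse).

g' f' r

  after g': (1 3 6 2 5 8)(4 7)
  after f': (1 5 2 3)(4 8 6)
  after r: (1 4)(2 8 7 3 5)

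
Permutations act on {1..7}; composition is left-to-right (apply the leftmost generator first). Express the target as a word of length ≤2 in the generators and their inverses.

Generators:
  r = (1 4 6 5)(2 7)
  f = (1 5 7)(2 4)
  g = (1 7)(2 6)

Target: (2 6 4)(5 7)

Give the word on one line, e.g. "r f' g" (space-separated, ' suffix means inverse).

g' f

  after g': (1 7)(2 6)
  after f: (2 6 4)(5 7)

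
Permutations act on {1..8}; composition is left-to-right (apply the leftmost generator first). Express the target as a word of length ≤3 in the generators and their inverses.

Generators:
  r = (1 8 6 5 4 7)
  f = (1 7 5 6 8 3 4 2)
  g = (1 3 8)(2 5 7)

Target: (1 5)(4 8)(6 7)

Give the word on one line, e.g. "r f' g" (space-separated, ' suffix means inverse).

  after r': (1 7 4 5 6 8)
  after r': (1 4 6)(5 8 7)
  after r': (1 5)(4 8)(6 7)

r' r' r'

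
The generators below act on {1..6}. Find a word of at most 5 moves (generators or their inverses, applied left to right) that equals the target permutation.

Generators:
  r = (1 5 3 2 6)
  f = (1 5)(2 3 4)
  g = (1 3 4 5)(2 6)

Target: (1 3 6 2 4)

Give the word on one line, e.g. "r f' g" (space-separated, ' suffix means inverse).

  after r': (1 6 2 3 5)
  after f': (1 6 4 3)
  after r': (1 2 3 6 4 5)
  after f: (1 3 6 2 4)

r' f' r' f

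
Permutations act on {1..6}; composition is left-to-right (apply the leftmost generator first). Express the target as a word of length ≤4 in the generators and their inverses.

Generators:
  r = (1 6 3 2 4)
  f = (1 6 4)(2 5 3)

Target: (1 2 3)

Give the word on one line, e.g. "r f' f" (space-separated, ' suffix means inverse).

f' f' r f

  after f': (1 4 6)(2 3 5)
  after f': (1 6 4)(2 5 3)
  after r: (1 3 4 6)(2 5)
  after f: (1 2 3)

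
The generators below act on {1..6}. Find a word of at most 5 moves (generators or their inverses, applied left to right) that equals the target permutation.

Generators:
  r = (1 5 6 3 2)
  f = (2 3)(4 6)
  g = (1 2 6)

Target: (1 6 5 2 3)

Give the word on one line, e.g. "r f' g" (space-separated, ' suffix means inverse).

r' g f' f'

  after r': (1 2 3 6 5)
  after g: (1 6 5 2 3)
  after f': (1 4 6 5 3)
  after f': (1 6 5 2 3)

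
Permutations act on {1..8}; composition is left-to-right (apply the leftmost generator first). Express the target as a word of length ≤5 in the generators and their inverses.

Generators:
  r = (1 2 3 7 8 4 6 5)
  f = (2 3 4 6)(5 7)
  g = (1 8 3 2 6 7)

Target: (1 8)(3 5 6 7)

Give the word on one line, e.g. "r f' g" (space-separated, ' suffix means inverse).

r' f' r

  after r': (1 5 6 4 8 7 3 2)
  after f': (1 7 2)(3 6)(4 8 5)
  after r: (1 8)(3 5 6 7)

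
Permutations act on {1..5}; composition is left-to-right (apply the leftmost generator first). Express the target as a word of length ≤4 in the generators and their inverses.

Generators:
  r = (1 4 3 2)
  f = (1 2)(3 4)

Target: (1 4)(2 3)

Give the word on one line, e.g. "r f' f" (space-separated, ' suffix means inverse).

  after r: (1 4 3 2)
  after r: (1 3)(2 4)
  after f: (1 4)(2 3)

r r f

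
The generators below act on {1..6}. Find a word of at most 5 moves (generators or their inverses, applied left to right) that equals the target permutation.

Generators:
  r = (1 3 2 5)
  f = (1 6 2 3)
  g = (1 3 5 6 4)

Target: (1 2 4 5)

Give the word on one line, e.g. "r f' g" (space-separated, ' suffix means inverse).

g' r r g' f

  after g': (1 4 6 5 3)
  after r: (1 4 6)(2 5)
  after r: (1 4 6 3 2)
  after g': (1 6)(2 4 5 3)
  after f: (1 2 4 5)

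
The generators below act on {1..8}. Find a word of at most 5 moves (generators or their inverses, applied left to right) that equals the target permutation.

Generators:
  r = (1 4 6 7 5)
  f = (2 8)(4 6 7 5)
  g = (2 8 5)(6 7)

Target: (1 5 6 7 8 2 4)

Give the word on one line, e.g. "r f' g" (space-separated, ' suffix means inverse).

r' g' f g'

  after r': (1 5 7 6 4)
  after g': (1 8 2 5 6 4)
  after f: (1 2 4)(5 7)
  after g': (1 5 6 7 8 2 4)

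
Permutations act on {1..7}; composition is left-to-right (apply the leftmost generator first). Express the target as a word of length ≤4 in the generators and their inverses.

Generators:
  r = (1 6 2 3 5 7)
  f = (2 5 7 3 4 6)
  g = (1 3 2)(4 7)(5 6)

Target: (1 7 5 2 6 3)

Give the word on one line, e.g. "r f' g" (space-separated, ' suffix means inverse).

r' g' g'

  after r': (1 7 5 3 2 6)
  after g': (1 4 7 6 2 5)
  after g': (1 7 5 2 6 3)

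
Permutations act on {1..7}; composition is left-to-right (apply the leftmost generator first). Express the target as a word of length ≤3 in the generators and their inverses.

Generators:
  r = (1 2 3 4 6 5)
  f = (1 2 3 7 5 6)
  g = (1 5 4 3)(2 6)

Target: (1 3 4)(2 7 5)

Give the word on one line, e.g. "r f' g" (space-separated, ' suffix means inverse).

  after r: (1 2 3 4 6 5)
  after f: (1 3 4)(2 7 5)

r f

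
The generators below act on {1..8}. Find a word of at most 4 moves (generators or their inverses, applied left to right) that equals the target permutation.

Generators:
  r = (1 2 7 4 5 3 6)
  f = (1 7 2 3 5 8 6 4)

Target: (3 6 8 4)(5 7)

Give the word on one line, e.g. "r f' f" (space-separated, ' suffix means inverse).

r' f f

  after r': (1 6 3 5 4 7 2)
  after f: (1 4 2 7 3 8 6 5)
  after f: (3 6 8 4)(5 7)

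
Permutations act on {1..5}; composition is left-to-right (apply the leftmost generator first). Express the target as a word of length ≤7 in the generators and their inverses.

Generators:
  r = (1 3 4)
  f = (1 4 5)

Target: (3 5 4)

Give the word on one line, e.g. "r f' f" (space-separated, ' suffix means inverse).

r' r' f r r

  after r': (1 4 3)
  after r': (1 3 4)
  after f: (1 3 5)
  after r: (1 4)(3 5)
  after r: (3 5 4)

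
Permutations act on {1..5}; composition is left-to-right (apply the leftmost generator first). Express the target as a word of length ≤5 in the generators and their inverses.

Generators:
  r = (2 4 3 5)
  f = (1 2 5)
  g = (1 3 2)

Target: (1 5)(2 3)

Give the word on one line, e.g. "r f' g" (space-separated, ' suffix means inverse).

  after g: (1 3 2)
  after f': (1 3)(2 5)
  after f': (1 3 5)
  after g': (2 3 5)
  after f': (1 5)(2 3)

g f' f' g' f'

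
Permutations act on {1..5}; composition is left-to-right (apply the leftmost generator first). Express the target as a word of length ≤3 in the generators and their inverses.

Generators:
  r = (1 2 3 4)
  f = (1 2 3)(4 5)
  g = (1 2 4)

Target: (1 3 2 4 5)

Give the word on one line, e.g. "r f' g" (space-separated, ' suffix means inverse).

  after f: (1 2 3)(4 5)
  after r: (1 3 2 4 5)

f r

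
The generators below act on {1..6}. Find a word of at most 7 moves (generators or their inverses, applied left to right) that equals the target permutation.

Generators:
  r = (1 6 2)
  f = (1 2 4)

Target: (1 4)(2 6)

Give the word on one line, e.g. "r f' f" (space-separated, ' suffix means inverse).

r' f f f f

  after r': (1 2 6)
  after f: (1 4)(2 6)
  after f: (2 6 4)
  after f: (1 2 6)
  after f: (1 4)(2 6)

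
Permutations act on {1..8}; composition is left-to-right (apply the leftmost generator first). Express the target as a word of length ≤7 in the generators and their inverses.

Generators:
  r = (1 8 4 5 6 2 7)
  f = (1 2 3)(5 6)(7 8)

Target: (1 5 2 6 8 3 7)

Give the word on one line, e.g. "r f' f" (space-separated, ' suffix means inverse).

  after f': (1 3 2)(5 6)(7 8)
  after r: (1 3 7 4 5 2 8)
  after f': (1 2 7 4 6 5)(3 8)
  after r': (1 6 4 5 7 8 3)
  after r': (1 5 2 6 8 3 7)

f' r f' r' r'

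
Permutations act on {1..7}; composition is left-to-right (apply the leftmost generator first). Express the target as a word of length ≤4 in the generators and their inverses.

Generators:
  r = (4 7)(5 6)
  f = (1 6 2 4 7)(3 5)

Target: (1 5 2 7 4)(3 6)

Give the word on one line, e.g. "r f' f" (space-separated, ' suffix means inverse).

r f r

  after r: (4 7)(5 6)
  after f: (1 6 3 5 2 4)
  after r: (1 5 2 7 4)(3 6)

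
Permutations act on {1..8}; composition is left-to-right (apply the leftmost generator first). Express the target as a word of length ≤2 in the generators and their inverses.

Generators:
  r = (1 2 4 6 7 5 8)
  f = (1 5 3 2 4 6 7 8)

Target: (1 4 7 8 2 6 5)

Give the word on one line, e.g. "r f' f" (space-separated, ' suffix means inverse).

  after r: (1 2 4 6 7 5 8)
  after r: (1 4 7 8 2 6 5)

r r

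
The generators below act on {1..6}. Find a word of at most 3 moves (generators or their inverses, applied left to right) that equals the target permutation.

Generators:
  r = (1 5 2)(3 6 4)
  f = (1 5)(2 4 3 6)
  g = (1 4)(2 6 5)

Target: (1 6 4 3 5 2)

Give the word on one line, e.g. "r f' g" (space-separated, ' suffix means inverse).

f' g f'

  after f': (1 5)(2 6 3 4)
  after g: (1 2 5 4 6 3)
  after f': (1 6 4 3 5 2)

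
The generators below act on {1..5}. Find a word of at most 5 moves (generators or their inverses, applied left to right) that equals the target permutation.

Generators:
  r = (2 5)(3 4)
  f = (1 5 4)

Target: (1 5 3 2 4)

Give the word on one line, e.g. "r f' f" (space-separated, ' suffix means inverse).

  after f': (1 4 5)
  after r: (1 3 4 2 5)
  after f': (1 3 5 4 2)
  after r: (1 4 5 3 2)
  after f': (1 5 3 2 4)

f' r f' r f'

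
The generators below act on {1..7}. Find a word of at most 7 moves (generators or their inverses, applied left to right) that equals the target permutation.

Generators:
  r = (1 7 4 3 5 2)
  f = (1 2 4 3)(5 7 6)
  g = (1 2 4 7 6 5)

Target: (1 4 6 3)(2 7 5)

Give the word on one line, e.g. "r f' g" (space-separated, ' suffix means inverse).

  after r': (1 2 5 3 4 7)
  after f': (2 6 7 3)(4 5)
  after g': (1 5 2 7 3)(4 6)
  after f: (1 7)(2 6 3)(4 5)
  after g': (1 4 6 3)(2 7 5)

r' f' g' f g'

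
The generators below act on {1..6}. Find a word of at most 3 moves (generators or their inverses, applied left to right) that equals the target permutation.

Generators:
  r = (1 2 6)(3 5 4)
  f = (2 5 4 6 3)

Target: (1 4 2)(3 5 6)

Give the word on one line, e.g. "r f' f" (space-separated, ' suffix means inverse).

  after r: (1 2 6)(3 5 4)
  after r: (1 6 2)(3 4 5)
  after f': (1 4 2)(3 5 6)

r r f'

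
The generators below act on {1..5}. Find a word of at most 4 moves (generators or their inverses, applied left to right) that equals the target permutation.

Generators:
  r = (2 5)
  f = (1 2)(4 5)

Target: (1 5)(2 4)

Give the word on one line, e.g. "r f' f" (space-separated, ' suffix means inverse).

r' f' r'

  after r': (2 5)
  after f': (1 2 4 5)
  after r': (1 5)(2 4)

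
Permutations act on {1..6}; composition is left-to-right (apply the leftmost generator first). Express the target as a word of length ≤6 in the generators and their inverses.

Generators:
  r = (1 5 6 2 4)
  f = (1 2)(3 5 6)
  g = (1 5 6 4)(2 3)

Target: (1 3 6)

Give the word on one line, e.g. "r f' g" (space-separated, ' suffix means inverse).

  after f: (1 2)(3 5 6)
  after r': (1 6 3)(2 4)
  after f: (1 3 2 4)(5 6)
  after r': (1 3 6)

f r' f r'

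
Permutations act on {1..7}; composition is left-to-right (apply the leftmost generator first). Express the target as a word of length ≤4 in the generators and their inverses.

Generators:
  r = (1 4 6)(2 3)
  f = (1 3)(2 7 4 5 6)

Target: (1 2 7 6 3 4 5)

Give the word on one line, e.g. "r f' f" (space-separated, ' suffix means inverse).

  after f: (1 3)(2 7 4 5 6)
  after r: (1 2 7 6 3 4 5)

f r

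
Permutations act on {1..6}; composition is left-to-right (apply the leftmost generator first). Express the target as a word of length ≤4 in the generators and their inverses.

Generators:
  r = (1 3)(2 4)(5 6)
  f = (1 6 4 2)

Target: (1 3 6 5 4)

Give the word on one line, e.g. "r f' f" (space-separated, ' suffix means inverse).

  after r: (1 3)(2 4)(5 6)
  after f: (1 3 6 5 4)

r f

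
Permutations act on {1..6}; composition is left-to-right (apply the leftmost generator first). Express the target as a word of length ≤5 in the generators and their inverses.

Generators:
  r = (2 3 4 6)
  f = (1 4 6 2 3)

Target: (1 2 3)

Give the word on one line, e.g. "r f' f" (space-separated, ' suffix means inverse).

r f r' f'

  after r: (2 3 4 6)
  after f: (1 4 2)(3 6)
  after r': (1 3 4 6 2)
  after f': (1 2 3)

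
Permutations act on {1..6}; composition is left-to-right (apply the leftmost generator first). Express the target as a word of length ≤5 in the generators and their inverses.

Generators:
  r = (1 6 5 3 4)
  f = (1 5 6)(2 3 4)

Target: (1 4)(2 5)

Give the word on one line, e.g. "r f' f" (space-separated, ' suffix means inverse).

f r r f' r

  after f: (1 5 6)(2 3 4)
  after r: (1 3)(2 4)
  after r: (1 4 2)(3 6 5)
  after f': (1 3 5 2 6)
  after r: (1 4)(2 5)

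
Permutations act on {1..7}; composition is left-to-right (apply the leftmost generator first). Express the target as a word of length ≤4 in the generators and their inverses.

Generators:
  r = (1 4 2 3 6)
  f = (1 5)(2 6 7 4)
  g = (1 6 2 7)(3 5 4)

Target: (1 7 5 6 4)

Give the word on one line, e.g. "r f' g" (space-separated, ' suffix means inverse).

g r g'

  after g: (1 6 2 7)(3 5 4)
  after r: (2 7 4 6 3 5)
  after g': (1 7 5 6 4)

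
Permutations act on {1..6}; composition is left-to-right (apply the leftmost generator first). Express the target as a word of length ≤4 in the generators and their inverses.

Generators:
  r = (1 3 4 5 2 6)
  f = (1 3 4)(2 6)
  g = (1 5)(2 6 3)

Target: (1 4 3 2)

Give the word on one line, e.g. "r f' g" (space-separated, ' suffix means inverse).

  after g: (1 5)(2 6 3)
  after g: (2 3 6)
  after f': (1 4 3 2)

g g f'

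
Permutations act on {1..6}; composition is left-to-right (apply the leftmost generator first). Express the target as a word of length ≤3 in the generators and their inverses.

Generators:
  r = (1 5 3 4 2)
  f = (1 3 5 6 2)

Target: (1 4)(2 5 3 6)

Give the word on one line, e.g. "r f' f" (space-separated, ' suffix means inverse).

f' r' f'

  after f': (1 2 6 5 3)
  after r': (1 4 3 2 6)
  after f': (1 4)(2 5 3 6)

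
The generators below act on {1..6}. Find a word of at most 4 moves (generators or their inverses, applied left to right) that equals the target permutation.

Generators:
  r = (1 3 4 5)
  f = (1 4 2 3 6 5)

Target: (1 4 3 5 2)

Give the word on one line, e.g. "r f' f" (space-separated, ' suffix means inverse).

f r' r' f

  after f: (1 4 2 3 6 5)
  after r': (1 3 6 4 2)
  after r': (2 5 4)(3 6)
  after f: (1 4 3 5 2)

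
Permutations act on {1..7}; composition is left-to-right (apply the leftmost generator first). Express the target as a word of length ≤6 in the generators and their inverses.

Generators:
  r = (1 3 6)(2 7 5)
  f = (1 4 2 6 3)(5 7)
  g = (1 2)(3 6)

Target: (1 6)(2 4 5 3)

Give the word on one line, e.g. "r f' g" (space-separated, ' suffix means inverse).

  after r: (1 3 6)(2 7 5)
  after f: (2 5 6 4)
  after r: (1 3 6 4 7 5)
  after f': (1 6)(2 4 5 3)

r f r f'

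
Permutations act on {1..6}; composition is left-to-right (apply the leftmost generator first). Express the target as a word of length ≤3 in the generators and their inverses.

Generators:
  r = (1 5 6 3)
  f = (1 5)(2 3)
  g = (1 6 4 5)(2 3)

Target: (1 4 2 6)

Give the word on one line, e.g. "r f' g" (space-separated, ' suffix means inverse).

g' r g

  after g': (1 5 4 6)(2 3)
  after r: (1 6 5 4 3 2)
  after g: (1 4 2 6)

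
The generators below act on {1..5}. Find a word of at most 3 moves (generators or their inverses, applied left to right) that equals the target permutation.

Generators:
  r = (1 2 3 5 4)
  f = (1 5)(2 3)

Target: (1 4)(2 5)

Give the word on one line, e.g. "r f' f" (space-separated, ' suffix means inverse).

  after r': (1 4 5 3 2)
  after f': (1 4)(2 5)

r' f'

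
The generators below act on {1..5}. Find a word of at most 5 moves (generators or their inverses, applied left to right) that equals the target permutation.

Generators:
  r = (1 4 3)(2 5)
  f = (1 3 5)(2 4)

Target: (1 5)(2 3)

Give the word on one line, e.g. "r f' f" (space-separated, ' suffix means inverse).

r' r' f' r

  after r': (1 3 4)(2 5)
  after r': (1 4 3)
  after f': (1 2 4)(3 5)
  after r: (1 5)(2 3)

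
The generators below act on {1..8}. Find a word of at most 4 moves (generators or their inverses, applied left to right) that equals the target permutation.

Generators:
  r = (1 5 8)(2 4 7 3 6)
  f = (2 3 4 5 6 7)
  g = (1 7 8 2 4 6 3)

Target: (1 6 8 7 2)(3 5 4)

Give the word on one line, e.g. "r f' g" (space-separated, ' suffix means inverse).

  after r': (1 8 5)(2 6 3 7 4)
  after g': (1 7 2 4 8 5 3)
  after r: (1 3 5 6 2 7 4)
  after g': (1 6 8 7 2)(3 5 4)

r' g' r g'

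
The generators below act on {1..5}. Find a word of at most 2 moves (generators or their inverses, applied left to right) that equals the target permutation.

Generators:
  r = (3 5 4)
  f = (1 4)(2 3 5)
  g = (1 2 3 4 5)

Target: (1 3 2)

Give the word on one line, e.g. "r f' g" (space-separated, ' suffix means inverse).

  after g': (1 5 4 3 2)
  after r': (1 3 2)

g' r'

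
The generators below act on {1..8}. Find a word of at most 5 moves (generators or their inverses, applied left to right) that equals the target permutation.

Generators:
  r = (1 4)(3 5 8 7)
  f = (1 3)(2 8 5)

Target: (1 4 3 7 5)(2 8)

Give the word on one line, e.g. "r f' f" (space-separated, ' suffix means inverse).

r r r f

  after r: (1 4)(3 5 8 7)
  after r: (3 8)(5 7)
  after r: (1 4)(3 7 8 5)
  after f: (1 4 3 7 5)(2 8)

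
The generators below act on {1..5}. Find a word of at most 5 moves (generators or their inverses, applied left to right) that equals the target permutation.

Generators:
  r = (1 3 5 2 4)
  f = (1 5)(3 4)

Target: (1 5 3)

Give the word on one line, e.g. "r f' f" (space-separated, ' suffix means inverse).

r' r' f r'

  after r': (1 4 2 5 3)
  after r': (1 2 3 4 5)
  after f: (1 2 4)
  after r': (1 5 3)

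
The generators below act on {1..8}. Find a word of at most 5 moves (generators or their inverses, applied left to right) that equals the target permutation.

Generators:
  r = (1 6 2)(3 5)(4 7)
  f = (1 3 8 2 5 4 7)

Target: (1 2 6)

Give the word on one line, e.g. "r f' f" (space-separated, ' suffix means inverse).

r' r' r' r'

  after r': (1 2 6)(3 5)(4 7)
  after r': (1 6 2)
  after r': (3 5)(4 7)
  after r': (1 2 6)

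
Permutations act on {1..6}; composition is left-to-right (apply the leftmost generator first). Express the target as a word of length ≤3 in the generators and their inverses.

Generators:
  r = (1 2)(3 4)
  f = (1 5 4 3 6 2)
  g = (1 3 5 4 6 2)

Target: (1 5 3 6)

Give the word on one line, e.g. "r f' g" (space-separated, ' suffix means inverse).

  after f: (1 5 4 3 6 2)
  after r: (1 5 3 6)

f r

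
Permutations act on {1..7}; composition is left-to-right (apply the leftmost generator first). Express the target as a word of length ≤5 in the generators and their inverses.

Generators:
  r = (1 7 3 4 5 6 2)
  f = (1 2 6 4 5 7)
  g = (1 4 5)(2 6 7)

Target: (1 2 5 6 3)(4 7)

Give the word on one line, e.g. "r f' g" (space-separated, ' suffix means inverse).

  after r': (1 2 6 5 4 3 7)
  after g: (1 6)(2 7 4 3)
  after r: (1 2 3)(5 6 7)
  after r: (2 4 5)(3 7 6)
  after f: (1 2 5 6 3)(4 7)

r' g r r f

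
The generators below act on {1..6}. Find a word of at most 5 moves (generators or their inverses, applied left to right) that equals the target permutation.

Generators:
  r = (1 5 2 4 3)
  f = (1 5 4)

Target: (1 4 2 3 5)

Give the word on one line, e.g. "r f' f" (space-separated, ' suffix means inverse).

  after f': (1 4 5)
  after r': (1 2 5 3 4)
  after f': (1 2)(3 5)
  after f': (1 2 4 5 3)
  after r: (1 4 2 3 5)

f' r' f' f' r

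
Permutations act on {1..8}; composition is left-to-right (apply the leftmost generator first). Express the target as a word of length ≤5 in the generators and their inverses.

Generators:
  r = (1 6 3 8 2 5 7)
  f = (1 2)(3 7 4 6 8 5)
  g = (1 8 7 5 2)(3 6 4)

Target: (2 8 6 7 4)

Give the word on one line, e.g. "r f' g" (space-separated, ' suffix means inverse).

f r r r

  after f: (1 2)(3 7 4 6 8 5)
  after r: (1 5 8 7 4 3)(2 6)
  after r: (1 7 4 8)(2 3 6 5)
  after r: (2 8 6 7 4)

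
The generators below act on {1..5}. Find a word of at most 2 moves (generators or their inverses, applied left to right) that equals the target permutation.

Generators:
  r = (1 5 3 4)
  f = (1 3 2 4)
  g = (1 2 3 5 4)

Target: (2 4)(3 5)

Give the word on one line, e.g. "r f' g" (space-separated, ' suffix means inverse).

r' f

  after r': (1 4 3 5)
  after f: (2 4)(3 5)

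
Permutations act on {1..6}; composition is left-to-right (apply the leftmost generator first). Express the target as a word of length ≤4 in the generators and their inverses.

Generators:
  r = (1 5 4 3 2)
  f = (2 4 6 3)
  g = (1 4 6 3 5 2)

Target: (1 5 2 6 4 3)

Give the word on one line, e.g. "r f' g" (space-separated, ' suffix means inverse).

r' g'

  after r': (1 2 3 4 5)
  after g': (1 5 2 6 4 3)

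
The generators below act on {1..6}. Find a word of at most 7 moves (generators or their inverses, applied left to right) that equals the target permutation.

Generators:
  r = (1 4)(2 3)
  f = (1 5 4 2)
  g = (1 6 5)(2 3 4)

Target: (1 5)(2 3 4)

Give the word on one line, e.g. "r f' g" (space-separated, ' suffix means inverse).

g' g' f r' g

  after g': (1 5 6)(2 4 3)
  after g': (1 6 5)(2 3 4)
  after f: (1 6 4)(2 3)
  after r': (1 6)
  after g: (1 5)(2 3 4)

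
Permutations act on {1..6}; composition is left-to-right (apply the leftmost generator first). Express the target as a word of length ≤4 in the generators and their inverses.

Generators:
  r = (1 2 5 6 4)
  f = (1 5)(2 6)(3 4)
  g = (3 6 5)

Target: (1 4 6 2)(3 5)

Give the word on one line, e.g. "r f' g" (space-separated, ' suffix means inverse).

  after g: (3 6 5)
  after r': (1 4 6 2)(3 5)

g r'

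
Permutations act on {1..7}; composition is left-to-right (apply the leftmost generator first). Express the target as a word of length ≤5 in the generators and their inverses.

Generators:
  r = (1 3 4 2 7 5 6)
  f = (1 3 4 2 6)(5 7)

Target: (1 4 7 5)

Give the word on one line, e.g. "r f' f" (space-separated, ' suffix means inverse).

f' r' f' r' f'

  after f': (1 6 2 4 3)(5 7)
  after r': (1 5 2 3 6 4)
  after f': (1 7 5 4 6 3 2)
  after r': (1 2 6)(3 4 5)
  after f': (1 4 7 5)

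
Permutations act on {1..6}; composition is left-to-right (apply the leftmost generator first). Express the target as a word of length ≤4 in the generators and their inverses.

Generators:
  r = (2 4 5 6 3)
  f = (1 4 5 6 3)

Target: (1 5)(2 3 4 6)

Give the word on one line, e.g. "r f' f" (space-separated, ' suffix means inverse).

f' f' r'

  after f': (1 3 6 5 4)
  after f': (1 6 4 3 5)
  after r': (1 5)(2 3 4 6)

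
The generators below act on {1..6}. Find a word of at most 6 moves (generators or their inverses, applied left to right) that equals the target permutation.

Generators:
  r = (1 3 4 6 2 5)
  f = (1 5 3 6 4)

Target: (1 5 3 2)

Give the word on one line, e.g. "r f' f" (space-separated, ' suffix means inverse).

r' r' r' f' f'

  after r': (1 5 2 6 4 3)
  after r': (1 2 4)(3 5 6)
  after r': (1 6)(2 3)(4 5)
  after f': (1 3 2 5 6 4)
  after f': (1 5 3 2)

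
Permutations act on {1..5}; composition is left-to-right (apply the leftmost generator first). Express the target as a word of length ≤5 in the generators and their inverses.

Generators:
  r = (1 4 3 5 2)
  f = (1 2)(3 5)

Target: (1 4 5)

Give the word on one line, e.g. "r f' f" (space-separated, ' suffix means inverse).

f r' f r'

  after f: (1 2)(3 5)
  after r': (1 5 4)
  after f: (1 3 5 4 2)
  after r': (1 4 5)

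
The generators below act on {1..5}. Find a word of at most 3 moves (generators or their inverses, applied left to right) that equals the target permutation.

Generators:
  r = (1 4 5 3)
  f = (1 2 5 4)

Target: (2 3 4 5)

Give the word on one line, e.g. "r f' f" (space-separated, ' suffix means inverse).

f r f'

  after f: (1 2 5 4)
  after r: (1 2 3)
  after f': (2 3 4 5)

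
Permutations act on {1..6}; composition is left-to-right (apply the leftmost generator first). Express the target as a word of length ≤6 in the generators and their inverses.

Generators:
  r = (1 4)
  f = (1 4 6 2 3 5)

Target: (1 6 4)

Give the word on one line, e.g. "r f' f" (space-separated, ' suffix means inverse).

r f' r' f

  after r: (1 4)
  after f': (2 6 4 5 3)
  after r': (1 4 5 3 2 6)
  after f: (1 6 4)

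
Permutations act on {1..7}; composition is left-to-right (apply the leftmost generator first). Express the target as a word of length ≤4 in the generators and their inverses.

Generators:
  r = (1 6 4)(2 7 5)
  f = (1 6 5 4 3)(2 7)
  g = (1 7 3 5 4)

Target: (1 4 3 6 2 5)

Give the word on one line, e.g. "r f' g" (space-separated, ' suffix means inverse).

f r

  after f: (1 6 5 4 3)(2 7)
  after r: (1 4 3 6 2 5)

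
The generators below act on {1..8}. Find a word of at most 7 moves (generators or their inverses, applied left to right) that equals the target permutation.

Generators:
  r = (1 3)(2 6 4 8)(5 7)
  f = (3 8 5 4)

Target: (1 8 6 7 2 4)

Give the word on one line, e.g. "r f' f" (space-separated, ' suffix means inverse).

r f f f r

  after r: (1 3)(2 6 4 8)(5 7)
  after f: (1 8 2 6 3)(4 5 7)
  after f: (1 5 7 3)(2 6 8)
  after f: (1 4 3)(2 6 5 7 8)
  after r: (1 8 6 7 2 4)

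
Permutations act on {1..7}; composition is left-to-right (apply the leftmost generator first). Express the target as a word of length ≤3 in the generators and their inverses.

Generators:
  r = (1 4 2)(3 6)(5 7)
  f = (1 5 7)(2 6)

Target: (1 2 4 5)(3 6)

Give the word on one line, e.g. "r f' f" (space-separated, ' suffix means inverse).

r' f' f'

  after r': (1 2 4)(3 6)(5 7)
  after f': (1 6 3 2 4 7)
  after f': (1 2 4 5)(3 6)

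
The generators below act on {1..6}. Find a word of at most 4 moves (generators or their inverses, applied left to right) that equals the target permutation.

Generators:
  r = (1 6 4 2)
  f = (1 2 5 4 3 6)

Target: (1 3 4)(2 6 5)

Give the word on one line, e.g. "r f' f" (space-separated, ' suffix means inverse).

r f'

  after r: (1 6 4 2)
  after f': (1 3 4)(2 6 5)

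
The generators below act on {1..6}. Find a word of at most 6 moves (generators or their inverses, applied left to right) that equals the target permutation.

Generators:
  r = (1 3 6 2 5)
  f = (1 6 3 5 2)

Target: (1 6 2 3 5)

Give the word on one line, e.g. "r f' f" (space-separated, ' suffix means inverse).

  after f: (1 6 3 5 2)
  after f: (1 3 2 6 5)
  after f: (1 5 6 2 3)
  after r: (2 6 5)
  after f: (1 6 2 3 5)

f f f r f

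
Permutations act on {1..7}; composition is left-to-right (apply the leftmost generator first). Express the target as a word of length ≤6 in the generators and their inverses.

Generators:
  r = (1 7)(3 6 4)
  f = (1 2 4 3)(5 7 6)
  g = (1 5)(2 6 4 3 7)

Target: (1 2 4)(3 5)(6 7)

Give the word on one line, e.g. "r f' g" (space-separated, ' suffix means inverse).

  after g': (1 5)(2 7 3 4 6)
  after f': (1 6)(2 5 3)(4 7)
  after f': (1 7 2 6 3)(4 5)
  after g: (1 2 4)(3 5)(6 7)

g' f' f' g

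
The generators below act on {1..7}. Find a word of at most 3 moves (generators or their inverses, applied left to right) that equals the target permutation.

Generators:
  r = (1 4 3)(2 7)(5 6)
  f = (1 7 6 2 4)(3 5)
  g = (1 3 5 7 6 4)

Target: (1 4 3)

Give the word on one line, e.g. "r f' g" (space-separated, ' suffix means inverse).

r' r'

  after r': (1 3 4)(2 7)(5 6)
  after r': (1 4 3)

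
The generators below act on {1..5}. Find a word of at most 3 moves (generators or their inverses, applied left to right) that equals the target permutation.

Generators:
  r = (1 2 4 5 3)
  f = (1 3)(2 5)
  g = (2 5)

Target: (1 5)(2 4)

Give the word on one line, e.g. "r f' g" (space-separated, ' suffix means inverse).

  after f': (1 3)(2 5)
  after r': (1 5)(2 4)

f' r'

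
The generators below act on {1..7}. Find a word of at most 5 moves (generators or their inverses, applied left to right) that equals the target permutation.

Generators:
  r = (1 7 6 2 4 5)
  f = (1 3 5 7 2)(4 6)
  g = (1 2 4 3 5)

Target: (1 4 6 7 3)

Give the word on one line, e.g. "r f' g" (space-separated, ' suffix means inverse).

f g r f' r

  after f: (1 3 5 7 2)(4 6)
  after g: (1 5 7 4 6 3)
  after r: (2 4)(3 7 5 6)
  after f': (1 2 6)(3 5 4 7)
  after r: (1 4 6 7 3)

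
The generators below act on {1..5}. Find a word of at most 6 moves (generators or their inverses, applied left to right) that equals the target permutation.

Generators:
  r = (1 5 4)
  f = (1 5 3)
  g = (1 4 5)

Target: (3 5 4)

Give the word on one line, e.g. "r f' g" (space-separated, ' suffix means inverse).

  after f': (1 3 5)
  after r: (1 3 4)
  after r: (1 3)(4 5)
  after f: (3 5 4)

f' r r f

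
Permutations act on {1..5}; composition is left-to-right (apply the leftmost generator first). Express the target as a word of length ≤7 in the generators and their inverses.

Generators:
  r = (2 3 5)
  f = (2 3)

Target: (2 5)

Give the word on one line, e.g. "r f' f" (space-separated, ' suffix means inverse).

  after f: (2 3)
  after r': (3 5)
  after f': (2 3 5)
  after r: (2 5 3)
  after f: (2 5)

f r' f' r f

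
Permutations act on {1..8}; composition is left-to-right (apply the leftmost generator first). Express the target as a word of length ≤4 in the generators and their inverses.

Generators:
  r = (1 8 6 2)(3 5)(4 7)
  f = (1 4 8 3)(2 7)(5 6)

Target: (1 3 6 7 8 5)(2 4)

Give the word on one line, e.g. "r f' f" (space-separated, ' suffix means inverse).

r f

  after r: (1 8 6 2)(3 5)(4 7)
  after f: (1 3 6 7 8 5)(2 4)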